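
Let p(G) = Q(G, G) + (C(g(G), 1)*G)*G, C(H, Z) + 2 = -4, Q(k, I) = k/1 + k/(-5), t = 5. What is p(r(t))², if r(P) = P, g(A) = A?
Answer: 21316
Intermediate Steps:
Q(k, I) = 4*k/5 (Q(k, I) = k*1 + k*(-⅕) = k - k/5 = 4*k/5)
C(H, Z) = -6 (C(H, Z) = -2 - 4 = -6)
p(G) = -6*G² + 4*G/5 (p(G) = 4*G/5 + (-6*G)*G = 4*G/5 - 6*G² = -6*G² + 4*G/5)
p(r(t))² = ((⅖)*5*(2 - 15*5))² = ((⅖)*5*(2 - 75))² = ((⅖)*5*(-73))² = (-146)² = 21316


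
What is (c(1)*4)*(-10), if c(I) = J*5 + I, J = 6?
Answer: -1240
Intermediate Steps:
c(I) = 30 + I (c(I) = 6*5 + I = 30 + I)
(c(1)*4)*(-10) = ((30 + 1)*4)*(-10) = (31*4)*(-10) = 124*(-10) = -1240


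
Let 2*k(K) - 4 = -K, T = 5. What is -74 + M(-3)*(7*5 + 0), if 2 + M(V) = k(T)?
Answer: -323/2 ≈ -161.50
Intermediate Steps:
k(K) = 2 - K/2 (k(K) = 2 + (-K)/2 = 2 - K/2)
M(V) = -5/2 (M(V) = -2 + (2 - 1/2*5) = -2 + (2 - 5/2) = -2 - 1/2 = -5/2)
-74 + M(-3)*(7*5 + 0) = -74 - 5*(7*5 + 0)/2 = -74 - 5*(35 + 0)/2 = -74 - 5/2*35 = -74 - 175/2 = -323/2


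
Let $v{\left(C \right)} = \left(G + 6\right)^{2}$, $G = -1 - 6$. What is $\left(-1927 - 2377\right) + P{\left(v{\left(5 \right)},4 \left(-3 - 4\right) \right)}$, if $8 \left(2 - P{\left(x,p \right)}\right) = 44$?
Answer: $- \frac{8615}{2} \approx -4307.5$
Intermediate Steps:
$G = -7$ ($G = -1 - 6 = -7$)
$v{\left(C \right)} = 1$ ($v{\left(C \right)} = \left(-7 + 6\right)^{2} = \left(-1\right)^{2} = 1$)
$P{\left(x,p \right)} = - \frac{7}{2}$ ($P{\left(x,p \right)} = 2 - \frac{11}{2} = - \frac{7}{2}$)
$\left(-1927 - 2377\right) + P{\left(v{\left(5 \right)},4 \left(-3 - 4\right) \right)} = \left(-1927 - 2377\right) - \frac{7}{2} = -4304 - \frac{7}{2} = - \frac{8615}{2}$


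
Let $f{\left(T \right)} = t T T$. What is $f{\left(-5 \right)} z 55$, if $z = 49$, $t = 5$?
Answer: $336875$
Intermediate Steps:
$f{\left(T \right)} = 5 T^{2}$ ($f{\left(T \right)} = 5 T T = 5 T^{2}$)
$f{\left(-5 \right)} z 55 = 5 \left(-5\right)^{2} \cdot 49 \cdot 55 = 5 \cdot 25 \cdot 49 \cdot 55 = 125 \cdot 49 \cdot 55 = 6125 \cdot 55 = 336875$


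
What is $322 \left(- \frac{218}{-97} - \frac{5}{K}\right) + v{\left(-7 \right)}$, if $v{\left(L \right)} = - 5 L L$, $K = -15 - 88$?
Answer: $\frac{4938563}{9991} \approx 494.3$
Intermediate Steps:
$K = -103$
$v{\left(L \right)} = - 5 L^{2}$
$322 \left(- \frac{218}{-97} - \frac{5}{K}\right) + v{\left(-7 \right)} = 322 \left(- \frac{218}{-97} - \frac{5}{-103}\right) - 5 \left(-7\right)^{2} = 322 \left(\left(-218\right) \left(- \frac{1}{97}\right) - - \frac{5}{103}\right) - 245 = 322 \left(\frac{218}{97} + \frac{5}{103}\right) - 245 = 322 \cdot \frac{22939}{9991} - 245 = \frac{7386358}{9991} - 245 = \frac{4938563}{9991}$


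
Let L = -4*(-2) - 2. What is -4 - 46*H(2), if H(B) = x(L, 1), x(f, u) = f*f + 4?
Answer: -1844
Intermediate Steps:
L = 6 (L = 8 - 2 = 6)
x(f, u) = 4 + f² (x(f, u) = f² + 4 = 4 + f²)
H(B) = 40 (H(B) = 4 + 6² = 4 + 36 = 40)
-4 - 46*H(2) = -4 - 46*40 = -4 - 1840 = -1844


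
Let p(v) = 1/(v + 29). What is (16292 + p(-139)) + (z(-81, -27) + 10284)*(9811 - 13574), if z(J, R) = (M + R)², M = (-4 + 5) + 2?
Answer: -4493487681/110 ≈ -4.0850e+7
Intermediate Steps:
M = 3 (M = 1 + 2 = 3)
z(J, R) = (3 + R)²
p(v) = 1/(29 + v)
(16292 + p(-139)) + (z(-81, -27) + 10284)*(9811 - 13574) = (16292 + 1/(29 - 139)) + ((3 - 27)² + 10284)*(9811 - 13574) = (16292 + 1/(-110)) + ((-24)² + 10284)*(-3763) = (16292 - 1/110) + (576 + 10284)*(-3763) = 1792119/110 + 10860*(-3763) = 1792119/110 - 40866180 = -4493487681/110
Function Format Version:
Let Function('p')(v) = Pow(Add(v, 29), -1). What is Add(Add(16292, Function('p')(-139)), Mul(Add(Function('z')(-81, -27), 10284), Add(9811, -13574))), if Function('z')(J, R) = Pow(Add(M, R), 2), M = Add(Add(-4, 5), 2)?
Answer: Rational(-4493487681, 110) ≈ -4.0850e+7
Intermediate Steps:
M = 3 (M = Add(1, 2) = 3)
Function('z')(J, R) = Pow(Add(3, R), 2)
Function('p')(v) = Pow(Add(29, v), -1)
Add(Add(16292, Function('p')(-139)), Mul(Add(Function('z')(-81, -27), 10284), Add(9811, -13574))) = Add(Add(16292, Pow(Add(29, -139), -1)), Mul(Add(Pow(Add(3, -27), 2), 10284), Add(9811, -13574))) = Add(Add(16292, Pow(-110, -1)), Mul(Add(Pow(-24, 2), 10284), -3763)) = Add(Add(16292, Rational(-1, 110)), Mul(Add(576, 10284), -3763)) = Add(Rational(1792119, 110), Mul(10860, -3763)) = Add(Rational(1792119, 110), -40866180) = Rational(-4493487681, 110)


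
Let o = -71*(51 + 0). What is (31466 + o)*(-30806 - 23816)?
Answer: -1520949590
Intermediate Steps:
o = -3621 (o = -71*51 = -3621)
(31466 + o)*(-30806 - 23816) = (31466 - 3621)*(-30806 - 23816) = 27845*(-54622) = -1520949590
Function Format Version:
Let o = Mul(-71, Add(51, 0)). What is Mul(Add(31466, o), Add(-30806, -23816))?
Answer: -1520949590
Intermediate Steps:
o = -3621 (o = Mul(-71, 51) = -3621)
Mul(Add(31466, o), Add(-30806, -23816)) = Mul(Add(31466, -3621), Add(-30806, -23816)) = Mul(27845, -54622) = -1520949590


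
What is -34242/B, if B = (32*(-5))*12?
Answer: 5707/320 ≈ 17.834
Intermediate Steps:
B = -1920 (B = -160*12 = -1920)
-34242/B = -34242/(-1920) = -34242*(-1/1920) = 5707/320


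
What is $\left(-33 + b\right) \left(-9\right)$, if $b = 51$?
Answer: $-162$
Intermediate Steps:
$\left(-33 + b\right) \left(-9\right) = \left(-33 + 51\right) \left(-9\right) = 18 \left(-9\right) = -162$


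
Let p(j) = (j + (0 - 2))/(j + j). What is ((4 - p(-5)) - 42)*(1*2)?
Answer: -387/5 ≈ -77.400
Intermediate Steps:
p(j) = (-2 + j)/(2*j) (p(j) = (j - 2)/((2*j)) = (-2 + j)*(1/(2*j)) = (-2 + j)/(2*j))
((4 - p(-5)) - 42)*(1*2) = ((4 - (-2 - 5)/(2*(-5))) - 42)*(1*2) = ((4 - (-1)*(-7)/(2*5)) - 42)*2 = ((4 - 1*7/10) - 42)*2 = ((4 - 7/10) - 42)*2 = (33/10 - 42)*2 = -387/10*2 = -387/5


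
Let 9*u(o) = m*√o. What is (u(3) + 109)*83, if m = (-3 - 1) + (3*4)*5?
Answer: 9047 + 4648*√3/9 ≈ 9941.5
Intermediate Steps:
m = 56 (m = -4 + 12*5 = -4 + 60 = 56)
u(o) = 56*√o/9 (u(o) = (56*√o)/9 = 56*√o/9)
(u(3) + 109)*83 = (56*√3/9 + 109)*83 = (109 + 56*√3/9)*83 = 9047 + 4648*√3/9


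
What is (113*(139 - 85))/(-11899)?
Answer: -6102/11899 ≈ -0.51282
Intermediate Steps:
(113*(139 - 85))/(-11899) = (113*54)*(-1/11899) = 6102*(-1/11899) = -6102/11899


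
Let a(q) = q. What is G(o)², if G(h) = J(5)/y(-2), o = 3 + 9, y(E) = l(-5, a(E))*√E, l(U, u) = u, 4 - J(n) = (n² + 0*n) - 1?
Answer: -50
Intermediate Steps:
J(n) = 5 - n² (J(n) = 4 - ((n² + 0*n) - 1) = 4 - ((n² + 0) - 1) = 4 - (n² - 1) = 4 - (-1 + n²) = 4 + (1 - n²) = 5 - n²)
y(E) = E^(3/2) (y(E) = E*√E = E^(3/2))
o = 12
G(h) = -5*I*√2 (G(h) = (5 - 1*5²)/((-2)^(3/2)) = (5 - 1*25)/((-2*I*√2)) = (5 - 25)*(I*√2/4) = -5*I*√2)
G(o)² = (-5*I*√2)² = -50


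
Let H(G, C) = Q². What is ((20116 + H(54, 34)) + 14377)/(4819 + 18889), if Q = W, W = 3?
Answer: 17251/11854 ≈ 1.4553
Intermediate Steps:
Q = 3
H(G, C) = 9 (H(G, C) = 3² = 9)
((20116 + H(54, 34)) + 14377)/(4819 + 18889) = ((20116 + 9) + 14377)/(4819 + 18889) = (20125 + 14377)/23708 = 34502*(1/23708) = 17251/11854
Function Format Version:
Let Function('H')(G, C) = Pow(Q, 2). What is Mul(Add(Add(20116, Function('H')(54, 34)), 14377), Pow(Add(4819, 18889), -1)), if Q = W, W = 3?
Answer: Rational(17251, 11854) ≈ 1.4553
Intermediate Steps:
Q = 3
Function('H')(G, C) = 9 (Function('H')(G, C) = Pow(3, 2) = 9)
Mul(Add(Add(20116, Function('H')(54, 34)), 14377), Pow(Add(4819, 18889), -1)) = Mul(Add(Add(20116, 9), 14377), Pow(Add(4819, 18889), -1)) = Mul(Add(20125, 14377), Pow(23708, -1)) = Mul(34502, Rational(1, 23708)) = Rational(17251, 11854)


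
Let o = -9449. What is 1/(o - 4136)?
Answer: -1/13585 ≈ -7.3611e-5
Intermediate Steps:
1/(o - 4136) = 1/(-9449 - 4136) = 1/(-13585) = -1/13585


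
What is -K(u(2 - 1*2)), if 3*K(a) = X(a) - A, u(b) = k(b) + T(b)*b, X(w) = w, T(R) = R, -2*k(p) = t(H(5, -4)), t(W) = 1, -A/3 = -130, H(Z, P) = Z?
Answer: 781/6 ≈ 130.17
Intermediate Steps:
A = 390 (A = -3*(-130) = 390)
k(p) = -1/2 (k(p) = -1/2*1 = -1/2)
u(b) = -1/2 + b**2 (u(b) = -1/2 + b*b = -1/2 + b**2)
K(a) = -130 + a/3 (K(a) = (a - 1*390)/3 = (a - 390)/3 = (-390 + a)/3 = -130 + a/3)
-K(u(2 - 1*2)) = -(-130 + (-1/2 + (2 - 1*2)**2)/3) = -(-130 + (-1/2 + (2 - 2)**2)/3) = -(-130 + (-1/2 + 0**2)/3) = -(-130 + (-1/2 + 0)/3) = -(-130 + (1/3)*(-1/2)) = -(-130 - 1/6) = -1*(-781/6) = 781/6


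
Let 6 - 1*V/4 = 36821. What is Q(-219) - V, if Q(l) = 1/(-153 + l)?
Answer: 54780719/372 ≈ 1.4726e+5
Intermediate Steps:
V = -147260 (V = 24 - 4*36821 = 24 - 147284 = -147260)
Q(-219) - V = 1/(-153 - 219) - 1*(-147260) = 1/(-372) + 147260 = -1/372 + 147260 = 54780719/372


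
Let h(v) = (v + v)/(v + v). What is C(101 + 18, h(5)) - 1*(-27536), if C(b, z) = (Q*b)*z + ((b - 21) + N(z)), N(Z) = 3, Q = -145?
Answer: 10382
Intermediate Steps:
h(v) = 1 (h(v) = (2*v)/((2*v)) = (2*v)*(1/(2*v)) = 1)
C(b, z) = -18 + b - 145*b*z (C(b, z) = (-145*b)*z + ((b - 21) + 3) = -145*b*z + ((-21 + b) + 3) = -145*b*z + (-18 + b) = -18 + b - 145*b*z)
C(101 + 18, h(5)) - 1*(-27536) = (-18 + (101 + 18) - 145*(101 + 18)*1) - 1*(-27536) = (-18 + 119 - 145*119*1) + 27536 = (-18 + 119 - 17255) + 27536 = -17154 + 27536 = 10382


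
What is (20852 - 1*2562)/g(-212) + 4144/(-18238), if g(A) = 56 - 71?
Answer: -33363518/27357 ≈ -1219.6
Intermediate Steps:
g(A) = -15
(20852 - 1*2562)/g(-212) + 4144/(-18238) = (20852 - 1*2562)/(-15) + 4144/(-18238) = (20852 - 2562)*(-1/15) + 4144*(-1/18238) = 18290*(-1/15) - 2072/9119 = -3658/3 - 2072/9119 = -33363518/27357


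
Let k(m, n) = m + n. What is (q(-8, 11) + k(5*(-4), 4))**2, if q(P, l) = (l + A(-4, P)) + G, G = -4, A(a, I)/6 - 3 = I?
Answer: 1521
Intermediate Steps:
A(a, I) = 18 + 6*I
q(P, l) = 14 + l + 6*P (q(P, l) = (l + (18 + 6*P)) - 4 = (18 + l + 6*P) - 4 = 14 + l + 6*P)
(q(-8, 11) + k(5*(-4), 4))**2 = ((14 + 11 + 6*(-8)) + (5*(-4) + 4))**2 = ((14 + 11 - 48) + (-20 + 4))**2 = (-23 - 16)**2 = (-39)**2 = 1521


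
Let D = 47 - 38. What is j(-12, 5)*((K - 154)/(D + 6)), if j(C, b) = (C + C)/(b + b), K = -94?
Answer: 992/25 ≈ 39.680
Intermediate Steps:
j(C, b) = C/b (j(C, b) = (2*C)/((2*b)) = (2*C)*(1/(2*b)) = C/b)
D = 9
j(-12, 5)*((K - 154)/(D + 6)) = (-12/5)*((-94 - 154)/(9 + 6)) = (-12*1/5)*(-248/15) = -(-2976)/(5*15) = -12/5*(-248/15) = 992/25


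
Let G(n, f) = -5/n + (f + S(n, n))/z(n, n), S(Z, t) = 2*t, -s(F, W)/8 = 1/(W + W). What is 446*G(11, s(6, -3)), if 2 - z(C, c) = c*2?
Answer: -23861/33 ≈ -723.06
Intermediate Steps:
z(C, c) = 2 - 2*c (z(C, c) = 2 - c*2 = 2 - 2*c)
s(F, W) = -4/W (s(F, W) = -8/(W + W) = -8*1/(2*W) = -4/W)
G(n, f) = -5/n + (f + 2*n)/(2 - 2*n)
446*G(11, s(6, -3)) = 446*((½)*(10 - 10*11 - 1*11*(-4/(-3) + 2*11))/(11*(-1 + 11))) = 446*((½)*(1/11)*(10 - 110 - 1*11*(-4*(-⅓) + 22))/10) = 446*((½)*(1/11)*(⅒)*(10 - 110 - 1*11*(4/3 + 22))) = 446*((½)*(1/11)*(⅒)*(10 - 110 - 1*11*70/3)) = 446*((½)*(1/11)*(⅒)*(10 - 110 - 770/3)) = 446*((½)*(1/11)*(⅒)*(-1070/3)) = 446*(-107/66) = -23861/33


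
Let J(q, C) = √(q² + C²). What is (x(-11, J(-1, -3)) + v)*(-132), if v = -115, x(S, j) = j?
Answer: 15180 - 132*√10 ≈ 14763.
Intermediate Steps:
J(q, C) = √(C² + q²)
(x(-11, J(-1, -3)) + v)*(-132) = (√((-3)² + (-1)²) - 115)*(-132) = (√(9 + 1) - 115)*(-132) = (√10 - 115)*(-132) = (-115 + √10)*(-132) = 15180 - 132*√10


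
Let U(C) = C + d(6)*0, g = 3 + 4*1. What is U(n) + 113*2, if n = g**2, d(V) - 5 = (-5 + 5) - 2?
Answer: 275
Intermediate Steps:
g = 7 (g = 3 + 4 = 7)
d(V) = 3 (d(V) = 5 + ((-5 + 5) - 2) = 5 + (0 - 2) = 5 - 2 = 3)
n = 49 (n = 7**2 = 49)
U(C) = C (U(C) = C + 3*0 = C + 0 = C)
U(n) + 113*2 = 49 + 113*2 = 49 + 226 = 275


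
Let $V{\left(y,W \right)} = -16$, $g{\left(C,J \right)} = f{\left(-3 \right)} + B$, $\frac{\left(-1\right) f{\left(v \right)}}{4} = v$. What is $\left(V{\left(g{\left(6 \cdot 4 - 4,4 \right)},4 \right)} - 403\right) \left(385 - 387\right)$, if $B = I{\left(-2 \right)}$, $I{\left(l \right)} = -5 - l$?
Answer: $838$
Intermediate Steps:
$B = -3$ ($B = -5 - -2 = -5 + 2 = -3$)
$f{\left(v \right)} = - 4 v$
$g{\left(C,J \right)} = 9$ ($g{\left(C,J \right)} = \left(-4\right) \left(-3\right) - 3 = 12 - 3 = 9$)
$\left(V{\left(g{\left(6 \cdot 4 - 4,4 \right)},4 \right)} - 403\right) \left(385 - 387\right) = \left(-16 - 403\right) \left(385 - 387\right) = \left(-419\right) \left(-2\right) = 838$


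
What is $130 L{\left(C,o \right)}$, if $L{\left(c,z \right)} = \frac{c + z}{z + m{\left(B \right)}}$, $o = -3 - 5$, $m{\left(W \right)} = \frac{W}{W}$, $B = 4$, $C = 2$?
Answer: $\frac{780}{7} \approx 111.43$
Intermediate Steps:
$m{\left(W \right)} = 1$
$o = -8$
$L{\left(c,z \right)} = \frac{c + z}{1 + z}$ ($L{\left(c,z \right)} = \frac{c + z}{z + 1} = \frac{c + z}{1 + z}$)
$130 L{\left(C,o \right)} = 130 \frac{2 - 8}{1 - 8} = 130 \frac{1}{-7} \left(-6\right) = 130 \left(\left(- \frac{1}{7}\right) \left(-6\right)\right) = 130 \cdot \frac{6}{7} = \frac{780}{7}$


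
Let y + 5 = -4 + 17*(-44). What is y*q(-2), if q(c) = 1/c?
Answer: 757/2 ≈ 378.50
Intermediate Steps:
y = -757 (y = -5 + (-4 + 17*(-44)) = -5 + (-4 - 748) = -5 - 752 = -757)
y*q(-2) = -757/(-2) = -757*(-1/2) = 757/2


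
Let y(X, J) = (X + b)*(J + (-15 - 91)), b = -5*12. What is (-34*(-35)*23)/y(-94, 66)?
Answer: 391/88 ≈ 4.4432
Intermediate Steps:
b = -60
y(X, J) = (-106 + J)*(-60 + X) (y(X, J) = (X - 60)*(J + (-15 - 91)) = (-60 + X)*(J - 106) = (-60 + X)*(-106 + J) = (-106 + J)*(-60 + X))
(-34*(-35)*23)/y(-94, 66) = (-34*(-35)*23)/(6360 - 106*(-94) - 60*66 + 66*(-94)) = (1190*23)/(6360 + 9964 - 3960 - 6204) = 27370/6160 = 27370*(1/6160) = 391/88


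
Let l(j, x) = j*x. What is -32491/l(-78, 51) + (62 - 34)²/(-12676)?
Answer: 102184291/12606282 ≈ 8.1058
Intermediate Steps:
-32491/l(-78, 51) + (62 - 34)²/(-12676) = -32491/((-78*51)) + (62 - 34)²/(-12676) = -32491/(-3978) + 28²*(-1/12676) = -32491*(-1/3978) + 784*(-1/12676) = 32491/3978 - 196/3169 = 102184291/12606282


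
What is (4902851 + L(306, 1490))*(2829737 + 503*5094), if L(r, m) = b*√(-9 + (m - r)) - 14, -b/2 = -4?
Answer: 26436190257903 + 215680760*√47 ≈ 2.6438e+13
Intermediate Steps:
b = 8 (b = -2*(-4) = 8)
L(r, m) = -14 + 8*√(-9 + m - r) (L(r, m) = 8*√(-9 + (m - r)) - 14 = 8*√(-9 + m - r) - 14 = -14 + 8*√(-9 + m - r))
(4902851 + L(306, 1490))*(2829737 + 503*5094) = (4902851 + (-14 + 8*√(-9 + 1490 - 1*306)))*(2829737 + 503*5094) = (4902851 + (-14 + 8*√(-9 + 1490 - 306)))*(2829737 + 2562282) = (4902851 + (-14 + 8*√1175))*5392019 = (4902851 + (-14 + 8*(5*√47)))*5392019 = (4902851 + (-14 + 40*√47))*5392019 = (4902837 + 40*√47)*5392019 = 26436190257903 + 215680760*√47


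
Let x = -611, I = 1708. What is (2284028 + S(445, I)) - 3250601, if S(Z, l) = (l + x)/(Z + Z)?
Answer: -860248873/890 ≈ -9.6657e+5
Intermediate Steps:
S(Z, l) = (-611 + l)/(2*Z) (S(Z, l) = (l - 611)/(Z + Z) = (-611 + l)/((2*Z)) = (-611 + l)*(1/(2*Z)) = (-611 + l)/(2*Z))
(2284028 + S(445, I)) - 3250601 = (2284028 + (1/2)*(-611 + 1708)/445) - 3250601 = (2284028 + (1/2)*(1/445)*1097) - 3250601 = (2284028 + 1097/890) - 3250601 = 2032786017/890 - 3250601 = -860248873/890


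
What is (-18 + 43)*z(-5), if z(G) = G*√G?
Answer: -125*I*√5 ≈ -279.51*I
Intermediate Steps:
z(G) = G^(3/2)
(-18 + 43)*z(-5) = (-18 + 43)*(-5)^(3/2) = 25*(-5*I*√5) = -125*I*√5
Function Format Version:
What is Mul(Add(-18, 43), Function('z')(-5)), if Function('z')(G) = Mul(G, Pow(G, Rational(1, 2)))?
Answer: Mul(-125, I, Pow(5, Rational(1, 2))) ≈ Mul(-279.51, I)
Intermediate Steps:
Function('z')(G) = Pow(G, Rational(3, 2))
Mul(Add(-18, 43), Function('z')(-5)) = Mul(Add(-18, 43), Pow(-5, Rational(3, 2))) = Mul(25, Mul(-5, I, Pow(5, Rational(1, 2)))) = Mul(-125, I, Pow(5, Rational(1, 2)))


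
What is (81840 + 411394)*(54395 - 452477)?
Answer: -196347577188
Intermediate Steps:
(81840 + 411394)*(54395 - 452477) = 493234*(-398082) = -196347577188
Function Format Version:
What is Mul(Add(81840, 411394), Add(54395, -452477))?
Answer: -196347577188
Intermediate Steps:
Mul(Add(81840, 411394), Add(54395, -452477)) = Mul(493234, -398082) = -196347577188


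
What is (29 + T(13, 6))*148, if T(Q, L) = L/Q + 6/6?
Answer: 58608/13 ≈ 4508.3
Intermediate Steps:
T(Q, L) = 1 + L/Q (T(Q, L) = L/Q + 6*(1/6) = L/Q + 1 = 1 + L/Q)
(29 + T(13, 6))*148 = (29 + (6 + 13)/13)*148 = (29 + (1/13)*19)*148 = (29 + 19/13)*148 = (396/13)*148 = 58608/13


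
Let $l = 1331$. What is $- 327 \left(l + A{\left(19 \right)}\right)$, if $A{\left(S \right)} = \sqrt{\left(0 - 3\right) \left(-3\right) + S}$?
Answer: $-435237 - 654 \sqrt{7} \approx -4.3697 \cdot 10^{5}$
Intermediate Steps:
$A{\left(S \right)} = \sqrt{9 + S}$ ($A{\left(S \right)} = \sqrt{\left(-3\right) \left(-3\right) + S} = \sqrt{9 + S}$)
$- 327 \left(l + A{\left(19 \right)}\right) = - 327 \left(1331 + \sqrt{9 + 19}\right) = - 327 \left(1331 + \sqrt{28}\right) = - 327 \left(1331 + 2 \sqrt{7}\right) = -435237 - 654 \sqrt{7}$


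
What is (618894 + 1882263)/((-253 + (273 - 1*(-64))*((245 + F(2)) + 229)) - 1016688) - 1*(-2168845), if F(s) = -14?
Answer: 623123516696/287307 ≈ 2.1688e+6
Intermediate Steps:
(618894 + 1882263)/((-253 + (273 - 1*(-64))*((245 + F(2)) + 229)) - 1016688) - 1*(-2168845) = (618894 + 1882263)/((-253 + (273 - 1*(-64))*((245 - 14) + 229)) - 1016688) - 1*(-2168845) = 2501157/((-253 + (273 + 64)*(231 + 229)) - 1016688) + 2168845 = 2501157/((-253 + 337*460) - 1016688) + 2168845 = 2501157/((-253 + 155020) - 1016688) + 2168845 = 2501157/(154767 - 1016688) + 2168845 = 2501157/(-861921) + 2168845 = 2501157*(-1/861921) + 2168845 = -833719/287307 + 2168845 = 623123516696/287307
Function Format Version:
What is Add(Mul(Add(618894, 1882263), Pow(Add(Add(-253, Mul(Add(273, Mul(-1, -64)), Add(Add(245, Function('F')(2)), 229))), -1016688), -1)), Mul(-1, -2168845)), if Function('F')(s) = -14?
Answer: Rational(623123516696, 287307) ≈ 2.1688e+6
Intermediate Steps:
Add(Mul(Add(618894, 1882263), Pow(Add(Add(-253, Mul(Add(273, Mul(-1, -64)), Add(Add(245, Function('F')(2)), 229))), -1016688), -1)), Mul(-1, -2168845)) = Add(Mul(Add(618894, 1882263), Pow(Add(Add(-253, Mul(Add(273, Mul(-1, -64)), Add(Add(245, -14), 229))), -1016688), -1)), Mul(-1, -2168845)) = Add(Mul(2501157, Pow(Add(Add(-253, Mul(Add(273, 64), Add(231, 229))), -1016688), -1)), 2168845) = Add(Mul(2501157, Pow(Add(Add(-253, Mul(337, 460)), -1016688), -1)), 2168845) = Add(Mul(2501157, Pow(Add(Add(-253, 155020), -1016688), -1)), 2168845) = Add(Mul(2501157, Pow(Add(154767, -1016688), -1)), 2168845) = Add(Mul(2501157, Pow(-861921, -1)), 2168845) = Add(Mul(2501157, Rational(-1, 861921)), 2168845) = Add(Rational(-833719, 287307), 2168845) = Rational(623123516696, 287307)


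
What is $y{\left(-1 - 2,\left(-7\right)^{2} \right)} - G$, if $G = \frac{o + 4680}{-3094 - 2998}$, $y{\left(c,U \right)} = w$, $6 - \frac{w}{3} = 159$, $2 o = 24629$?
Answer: $- \frac{5558467}{12184} \approx -456.21$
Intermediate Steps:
$o = \frac{24629}{2}$ ($o = \frac{1}{2} \cdot 24629 = \frac{24629}{2} \approx 12315.0$)
$w = -459$ ($w = 18 - 477 = -459$)
$y{\left(c,U \right)} = -459$
$G = - \frac{33989}{12184}$ ($G = \frac{\frac{24629}{2} + 4680}{-3094 - 2998} = \frac{33989}{2 \left(-6092\right)} = \frac{33989}{2} \left(- \frac{1}{6092}\right) = - \frac{33989}{12184} \approx -2.7896$)
$y{\left(-1 - 2,\left(-7\right)^{2} \right)} - G = -459 - - \frac{33989}{12184} = -459 + \frac{33989}{12184} = - \frac{5558467}{12184}$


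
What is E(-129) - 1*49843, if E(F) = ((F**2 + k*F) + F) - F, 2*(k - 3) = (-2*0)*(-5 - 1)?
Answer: -33589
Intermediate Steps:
k = 3 (k = 3 + ((-2*0)*(-5 - 1))/2 = 3 + (0*(-6))/2 = 3 + (1/2)*0 = 3 + 0 = 3)
E(F) = F**2 + 3*F (E(F) = ((F**2 + 3*F) + F) - F = (F**2 + 4*F) - F = F**2 + 3*F)
E(-129) - 1*49843 = -129*(3 - 129) - 1*49843 = -129*(-126) - 49843 = 16254 - 49843 = -33589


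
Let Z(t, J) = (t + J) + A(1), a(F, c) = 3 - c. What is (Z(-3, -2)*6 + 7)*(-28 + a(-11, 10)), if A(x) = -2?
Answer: 1225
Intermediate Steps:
Z(t, J) = -2 + J + t (Z(t, J) = (t + J) - 2 = (J + t) - 2 = -2 + J + t)
(Z(-3, -2)*6 + 7)*(-28 + a(-11, 10)) = ((-2 - 2 - 3)*6 + 7)*(-28 + (3 - 1*10)) = (-7*6 + 7)*(-28 + (3 - 10)) = (-42 + 7)*(-28 - 7) = -35*(-35) = 1225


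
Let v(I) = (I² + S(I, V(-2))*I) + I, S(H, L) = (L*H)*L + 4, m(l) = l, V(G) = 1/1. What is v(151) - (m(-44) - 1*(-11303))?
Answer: 35098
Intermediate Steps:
V(G) = 1
S(H, L) = 4 + H*L² (S(H, L) = (H*L)*L + 4 = H*L² + 4 = 4 + H*L²)
v(I) = I + I² + I*(4 + I) (v(I) = (I² + (4 + I*1²)*I) + I = (I² + (4 + I*1)*I) + I = (I² + (4 + I)*I) + I = (I² + I*(4 + I)) + I = I + I² + I*(4 + I))
v(151) - (m(-44) - 1*(-11303)) = 151*(5 + 2*151) - (-44 - 1*(-11303)) = 151*(5 + 302) - (-44 + 11303) = 151*307 - 1*11259 = 46357 - 11259 = 35098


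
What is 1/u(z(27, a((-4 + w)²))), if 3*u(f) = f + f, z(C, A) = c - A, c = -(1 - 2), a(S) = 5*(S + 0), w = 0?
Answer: -3/158 ≈ -0.018987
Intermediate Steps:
a(S) = 5*S
c = 1 (c = -1*(-1) = 1)
z(C, A) = 1 - A
u(f) = 2*f/3 (u(f) = (f + f)/3 = (2*f)/3 = 2*f/3)
1/u(z(27, a((-4 + w)²))) = 1/(2*(1 - 5*(-4 + 0)²)/3) = 1/(2*(1 - 5*(-4)²)/3) = 1/(2*(1 - 5*16)/3) = 1/(2*(1 - 1*80)/3) = 1/(2*(1 - 80)/3) = 1/((⅔)*(-79)) = 1/(-158/3) = -3/158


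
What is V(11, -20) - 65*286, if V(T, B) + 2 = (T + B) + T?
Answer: -18590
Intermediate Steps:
V(T, B) = -2 + B + 2*T (V(T, B) = -2 + ((T + B) + T) = -2 + ((B + T) + T) = -2 + (B + 2*T) = -2 + B + 2*T)
V(11, -20) - 65*286 = (-2 - 20 + 2*11) - 65*286 = (-2 - 20 + 22) - 18590 = 0 - 18590 = -18590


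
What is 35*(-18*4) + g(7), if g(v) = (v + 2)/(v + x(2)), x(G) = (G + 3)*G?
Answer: -42831/17 ≈ -2519.5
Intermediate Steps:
x(G) = G*(3 + G) (x(G) = (3 + G)*G = G*(3 + G))
g(v) = (2 + v)/(10 + v) (g(v) = (v + 2)/(v + 2*(3 + 2)) = (2 + v)/(v + 2*5) = (2 + v)/(v + 10) = (2 + v)/(10 + v))
35*(-18*4) + g(7) = 35*(-18*4) + (2 + 7)/(10 + 7) = 35*(-72) + 9/17 = -2520 + (1/17)*9 = -2520 + 9/17 = -42831/17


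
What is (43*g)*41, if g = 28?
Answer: 49364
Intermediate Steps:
(43*g)*41 = (43*28)*41 = 1204*41 = 49364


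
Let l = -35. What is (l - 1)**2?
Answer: 1296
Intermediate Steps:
(l - 1)**2 = (-35 - 1)**2 = (-36)**2 = 1296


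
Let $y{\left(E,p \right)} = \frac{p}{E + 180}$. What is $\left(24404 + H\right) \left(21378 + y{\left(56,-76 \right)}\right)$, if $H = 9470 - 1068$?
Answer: $\frac{41377650098}{59} \approx 7.0132 \cdot 10^{8}$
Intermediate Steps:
$y{\left(E,p \right)} = \frac{p}{180 + E}$
$H = 8402$
$\left(24404 + H\right) \left(21378 + y{\left(56,-76 \right)}\right) = \left(24404 + 8402\right) \left(21378 - \frac{76}{180 + 56}\right) = 32806 \left(21378 - \frac{76}{236}\right) = 32806 \left(21378 - \frac{19}{59}\right) = 32806 \cdot \frac{1261283}{59} = \frac{41377650098}{59}$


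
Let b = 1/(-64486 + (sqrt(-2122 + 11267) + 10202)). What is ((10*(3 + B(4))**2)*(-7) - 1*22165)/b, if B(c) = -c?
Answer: 1207004740 - 22235*sqrt(9145) ≈ 1.2049e+9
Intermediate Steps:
b = 1/(-54284 + sqrt(9145)) (b = 1/(-64486 + (sqrt(9145) + 10202)) = 1/(-64486 + (10202 + sqrt(9145))) = 1/(-54284 + sqrt(9145)) ≈ -1.8454e-5)
((10*(3 + B(4))**2)*(-7) - 1*22165)/b = ((10*(3 - 1*4)**2)*(-7) - 1*22165)/(-54284/2946743511 - sqrt(9145)/2946743511) = ((10*(3 - 4)**2)*(-7) - 22165)/(-54284/2946743511 - sqrt(9145)/2946743511) = ((10*(-1)**2)*(-7) - 22165)/(-54284/2946743511 - sqrt(9145)/2946743511) = ((10*1)*(-7) - 22165)/(-54284/2946743511 - sqrt(9145)/2946743511) = (10*(-7) - 22165)/(-54284/2946743511 - sqrt(9145)/2946743511) = (-70 - 22165)/(-54284/2946743511 - sqrt(9145)/2946743511) = -22235/(-54284/2946743511 - sqrt(9145)/2946743511)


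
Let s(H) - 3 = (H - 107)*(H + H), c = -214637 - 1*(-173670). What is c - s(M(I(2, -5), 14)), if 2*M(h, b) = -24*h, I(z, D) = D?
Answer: -35330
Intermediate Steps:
M(h, b) = -12*h (M(h, b) = (-24*h)/2 = -12*h)
c = -40967 (c = -214637 + 173670 = -40967)
s(H) = 3 + 2*H*(-107 + H) (s(H) = 3 + (H - 107)*(H + H) = 3 + (-107 + H)*(2*H) = 3 + 2*H*(-107 + H))
c - s(M(I(2, -5), 14)) = -40967 - (3 - (-2568)*(-5) + 2*(-12*(-5))**2) = -40967 - (3 - 214*60 + 2*60**2) = -40967 - (3 - 12840 + 2*3600) = -40967 - (3 - 12840 + 7200) = -40967 - 1*(-5637) = -40967 + 5637 = -35330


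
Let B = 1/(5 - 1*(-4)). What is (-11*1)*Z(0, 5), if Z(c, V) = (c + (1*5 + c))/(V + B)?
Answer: -495/46 ≈ -10.761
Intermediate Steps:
B = ⅑ (B = 1/(5 + 4) = 1/9 = ⅑ ≈ 0.11111)
Z(c, V) = (5 + 2*c)/(⅑ + V) (Z(c, V) = (c + (1*5 + c))/(V + ⅑) = (c + (5 + c))/(⅑ + V) = (5 + 2*c)/(⅑ + V))
(-11*1)*Z(0, 5) = (-11*1)*(9*(5 + 2*0)/(1 + 9*5)) = -99*(5 + 0)/(1 + 45) = -99*5/46 = -11*45/46 = -495/46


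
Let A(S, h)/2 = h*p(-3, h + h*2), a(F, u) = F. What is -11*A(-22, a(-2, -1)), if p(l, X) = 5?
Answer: 220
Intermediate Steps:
A(S, h) = 10*h (A(S, h) = 2*(h*5) = 2*(5*h) = 10*h)
-11*A(-22, a(-2, -1)) = -110*(-2) = -11*(-20) = 220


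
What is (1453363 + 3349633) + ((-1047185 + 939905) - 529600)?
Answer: 4166116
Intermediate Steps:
(1453363 + 3349633) + ((-1047185 + 939905) - 529600) = 4802996 + (-107280 - 529600) = 4802996 - 636880 = 4166116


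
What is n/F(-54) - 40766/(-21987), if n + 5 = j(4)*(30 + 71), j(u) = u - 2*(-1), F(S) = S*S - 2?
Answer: 132006311/64070118 ≈ 2.0603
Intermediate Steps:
F(S) = -2 + S² (F(S) = S² - 2 = -2 + S²)
j(u) = 2 + u (j(u) = u + 2 = 2 + u)
n = 601 (n = -5 + (2 + 4)*(30 + 71) = -5 + 6*101 = -5 + 606 = 601)
n/F(-54) - 40766/(-21987) = 601/(-2 + (-54)²) - 40766/(-21987) = 601/(-2 + 2916) - 40766*(-1/21987) = 601/2914 + 40766/21987 = 132006311/64070118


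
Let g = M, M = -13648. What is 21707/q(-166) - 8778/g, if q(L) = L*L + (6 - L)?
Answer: 33728345/23651984 ≈ 1.4260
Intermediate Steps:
q(L) = 6 + L² - L (q(L) = L² + (6 - L) = 6 + L² - L)
g = -13648
21707/q(-166) - 8778/g = 21707/(6 + (-166)² - 1*(-166)) - 8778/(-13648) = 21707/(6 + 27556 + 166) - 8778*(-1/13648) = 21707/27728 + 4389/6824 = 33728345/23651984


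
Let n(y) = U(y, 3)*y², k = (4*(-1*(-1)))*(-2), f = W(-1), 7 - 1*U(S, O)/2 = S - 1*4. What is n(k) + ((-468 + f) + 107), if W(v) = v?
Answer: 2070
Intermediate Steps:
U(S, O) = 22 - 2*S (U(S, O) = 14 - 2*(S - 1*4) = 14 - 2*(S - 4) = 14 - 2*(-4 + S) = 14 + (8 - 2*S) = 22 - 2*S)
f = -1
k = -8 (k = (4*1)*(-2) = 4*(-2) = -8)
n(y) = y²*(22 - 2*y) (n(y) = (22 - 2*y)*y² = y²*(22 - 2*y))
n(k) + ((-468 + f) + 107) = 2*(-8)²*(11 - 1*(-8)) + ((-468 - 1) + 107) = 2*64*(11 + 8) + (-469 + 107) = 2*64*19 - 362 = 2432 - 362 = 2070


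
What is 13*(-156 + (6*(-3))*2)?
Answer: -2496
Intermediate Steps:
13*(-156 + (6*(-3))*2) = 13*(-156 - 18*2) = 13*(-156 - 36) = 13*(-192) = -2496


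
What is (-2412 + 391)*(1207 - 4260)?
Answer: 6170113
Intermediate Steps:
(-2412 + 391)*(1207 - 4260) = -2021*(-3053) = 6170113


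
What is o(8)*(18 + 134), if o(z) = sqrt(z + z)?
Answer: 608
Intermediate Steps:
o(z) = sqrt(2)*sqrt(z) (o(z) = sqrt(2*z) = sqrt(2)*sqrt(z))
o(8)*(18 + 134) = (sqrt(2)*sqrt(8))*(18 + 134) = (sqrt(2)*(2*sqrt(2)))*152 = 4*152 = 608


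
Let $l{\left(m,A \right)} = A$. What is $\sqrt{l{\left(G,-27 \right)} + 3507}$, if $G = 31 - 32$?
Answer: $2 \sqrt{870} \approx 58.992$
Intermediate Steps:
$G = -1$ ($G = 31 - 32 = -1$)
$\sqrt{l{\left(G,-27 \right)} + 3507} = \sqrt{-27 + 3507} = \sqrt{3480} = 2 \sqrt{870}$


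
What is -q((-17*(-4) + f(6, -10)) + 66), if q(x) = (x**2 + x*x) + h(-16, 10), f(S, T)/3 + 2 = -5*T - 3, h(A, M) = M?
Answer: -144732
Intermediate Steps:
f(S, T) = -15 - 15*T (f(S, T) = -6 + 3*(-5*T - 3) = -6 + 3*(-3 - 5*T) = -6 + (-9 - 15*T) = -15 - 15*T)
q(x) = 10 + 2*x**2 (q(x) = (x**2 + x*x) + 10 = (x**2 + x**2) + 10 = 2*x**2 + 10 = 10 + 2*x**2)
-q((-17*(-4) + f(6, -10)) + 66) = -(10 + 2*((-17*(-4) + (-15 - 15*(-10))) + 66)**2) = -(10 + 2*((68 + (-15 + 150)) + 66)**2) = -(10 + 2*((68 + 135) + 66)**2) = -(10 + 2*(203 + 66)**2) = -(10 + 2*269**2) = -(10 + 2*72361) = -(10 + 144722) = -1*144732 = -144732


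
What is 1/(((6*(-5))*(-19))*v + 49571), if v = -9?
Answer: 1/44441 ≈ 2.2502e-5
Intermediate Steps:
1/(((6*(-5))*(-19))*v + 49571) = 1/(((6*(-5))*(-19))*(-9) + 49571) = 1/(-30*(-19)*(-9) + 49571) = 1/(570*(-9) + 49571) = 1/(-5130 + 49571) = 1/44441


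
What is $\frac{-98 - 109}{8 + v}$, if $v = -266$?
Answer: $\frac{69}{86} \approx 0.80233$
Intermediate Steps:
$\frac{-98 - 109}{8 + v} = \frac{-98 - 109}{8 - 266} = - \frac{207}{-258} = \left(-207\right) \left(- \frac{1}{258}\right) = \frac{69}{86}$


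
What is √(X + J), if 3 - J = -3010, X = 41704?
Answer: √44717 ≈ 211.46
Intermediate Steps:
J = 3013 (J = 3 - 1*(-3010) = 3 + 3010 = 3013)
√(X + J) = √(41704 + 3013) = √44717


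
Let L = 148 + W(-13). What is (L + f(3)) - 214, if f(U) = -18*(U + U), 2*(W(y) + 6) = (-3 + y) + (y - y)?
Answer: -188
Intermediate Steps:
W(y) = -15/2 + y/2 (W(y) = -6 + ((-3 + y) + (y - y))/2 = -6 + ((-3 + y) + 0)/2 = -6 + (-3 + y)/2 = -6 + (-3/2 + y/2) = -15/2 + y/2)
L = 134 (L = 148 + (-15/2 + (½)*(-13)) = 148 + (-15/2 - 13/2) = 148 - 14 = 134)
f(U) = -36*U
(L + f(3)) - 214 = (134 - 36*3) - 214 = (134 - 108) - 214 = 26 - 214 = -188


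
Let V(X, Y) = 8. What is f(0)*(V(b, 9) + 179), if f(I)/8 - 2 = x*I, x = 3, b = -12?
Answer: 2992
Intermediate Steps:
f(I) = 16 + 24*I (f(I) = 16 + 8*(3*I) = 16 + 24*I)
f(0)*(V(b, 9) + 179) = (16 + 24*0)*(8 + 179) = (16 + 0)*187 = 16*187 = 2992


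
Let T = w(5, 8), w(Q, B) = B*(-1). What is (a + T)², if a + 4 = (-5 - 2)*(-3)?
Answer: 81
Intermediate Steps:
w(Q, B) = -B
T = -8 (T = -1*8 = -8)
a = 17 (a = -4 + (-5 - 2)*(-3) = -4 - 7*(-3) = -4 + 21 = 17)
(a + T)² = (17 - 8)² = 9² = 81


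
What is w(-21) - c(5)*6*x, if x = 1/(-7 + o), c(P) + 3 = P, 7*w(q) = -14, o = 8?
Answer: -14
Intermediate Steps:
w(q) = -2 (w(q) = (1/7)*(-14) = -2)
c(P) = -3 + P
x = 1 (x = 1/(-7 + 8) = 1/1 = 1)
w(-21) - c(5)*6*x = -2 - (-3 + 5)*6 = -2 - 2*6 = -2 - 12 = -14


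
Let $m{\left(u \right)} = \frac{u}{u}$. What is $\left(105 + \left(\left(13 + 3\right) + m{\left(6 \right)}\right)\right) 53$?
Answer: $6466$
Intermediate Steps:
$m{\left(u \right)} = 1$
$\left(105 + \left(\left(13 + 3\right) + m{\left(6 \right)}\right)\right) 53 = \left(105 + \left(\left(13 + 3\right) + 1\right)\right) 53 = \left(105 + \left(16 + 1\right)\right) 53 = \left(105 + 17\right) 53 = 122 \cdot 53 = 6466$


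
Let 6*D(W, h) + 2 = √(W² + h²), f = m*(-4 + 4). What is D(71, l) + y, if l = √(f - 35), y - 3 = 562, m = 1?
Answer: 1694/3 + √5006/6 ≈ 576.46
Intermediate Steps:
y = 565 (y = 3 + 562 = 565)
f = 0 (f = 1*(-4 + 4) = 1*0 = 0)
l = I*√35 (l = √(0 - 35) = √(-35) = I*√35 ≈ 5.9161*I)
D(W, h) = -⅓ + √(W² + h²)/6
D(71, l) + y = (-⅓ + √(71² + (I*√35)²)/6) + 565 = (-⅓ + √(5041 - 35)/6) + 565 = (-⅓ + √5006/6) + 565 = 1694/3 + √5006/6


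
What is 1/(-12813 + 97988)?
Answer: 1/85175 ≈ 1.1741e-5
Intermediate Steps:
1/(-12813 + 97988) = 1/85175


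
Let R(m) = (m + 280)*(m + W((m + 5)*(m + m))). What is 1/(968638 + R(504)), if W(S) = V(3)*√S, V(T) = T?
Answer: -681887/489192763006 + 7056*√3563/244596381503 ≈ 3.2803e-7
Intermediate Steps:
W(S) = 3*√S
R(m) = (280 + m)*(m + 3*√2*√(m*(5 + m))) (R(m) = (m + 280)*(m + 3*√((m + 5)*(m + m))) = (280 + m)*(m + 3*√((5 + m)*(2*m))) = (280 + m)*(m + 3*√(2*m*(5 + m))) = (280 + m)*(m + 3*(√2*√(m*(5 + m)))) = (280 + m)*(m + 3*√2*√(m*(5 + m))))
1/(968638 + R(504)) = 1/(968638 + (504² + 280*504 + 840*√2*√(504*(5 + 504)) + 3*504*√2*√(504*(5 + 504)))) = 1/(968638 + (254016 + 141120 + 840*√2*√(504*509) + 3*504*√2*√(504*509))) = 1/(968638 + (254016 + 141120 + 840*√2*√256536 + 3*504*√2*√256536)) = 1/(968638 + (254016 + 141120 + 840*√2*(6*√7126) + 3*504*√2*(6*√7126))) = 1/(968638 + (254016 + 141120 + 10080*√3563 + 18144*√3563)) = 1/(968638 + (395136 + 28224*√3563)) = 1/(1363774 + 28224*√3563)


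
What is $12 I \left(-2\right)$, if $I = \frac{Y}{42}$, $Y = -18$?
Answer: $\frac{72}{7} \approx 10.286$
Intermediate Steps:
$I = - \frac{3}{7}$ ($I = - \frac{18}{42} = \left(-18\right) \frac{1}{42} = - \frac{3}{7} \approx -0.42857$)
$12 I \left(-2\right) = 12 \left(- \frac{3}{7}\right) \left(-2\right) = \left(- \frac{36}{7}\right) \left(-2\right) = \frac{72}{7}$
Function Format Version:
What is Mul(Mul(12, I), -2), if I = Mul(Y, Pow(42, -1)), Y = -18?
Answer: Rational(72, 7) ≈ 10.286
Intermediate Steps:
I = Rational(-3, 7) (I = Mul(-18, Pow(42, -1)) = Mul(-18, Rational(1, 42)) = Rational(-3, 7) ≈ -0.42857)
Mul(Mul(12, I), -2) = Mul(Mul(12, Rational(-3, 7)), -2) = Mul(Rational(-36, 7), -2) = Rational(72, 7)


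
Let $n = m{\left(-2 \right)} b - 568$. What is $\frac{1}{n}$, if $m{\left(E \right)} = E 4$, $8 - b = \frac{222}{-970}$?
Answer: $- \frac{485}{307408} \approx -0.0015777$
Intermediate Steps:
$b = \frac{3991}{485}$ ($b = 8 - \frac{222}{-970} = 8 - 222 \left(- \frac{1}{970}\right) = 8 - - \frac{111}{485} = 8 + \frac{111}{485} = \frac{3991}{485} \approx 8.2289$)
$m{\left(E \right)} = 4 E$
$n = - \frac{307408}{485}$ ($n = 4 \left(-2\right) \frac{3991}{485} - 568 = \left(-8\right) \frac{3991}{485} - 568 = - \frac{31928}{485} - 568 = - \frac{307408}{485} \approx -633.83$)
$\frac{1}{n} = \frac{1}{- \frac{307408}{485}} = - \frac{485}{307408}$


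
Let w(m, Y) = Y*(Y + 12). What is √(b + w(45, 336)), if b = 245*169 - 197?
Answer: 2*√39534 ≈ 397.66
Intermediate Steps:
w(m, Y) = Y*(12 + Y)
b = 41208 (b = 41405 - 197 = 41208)
√(b + w(45, 336)) = √(41208 + 336*(12 + 336)) = √(41208 + 336*348) = √(41208 + 116928) = √158136 = 2*√39534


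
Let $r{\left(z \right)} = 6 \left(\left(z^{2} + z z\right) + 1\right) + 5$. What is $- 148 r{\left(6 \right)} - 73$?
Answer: $-65637$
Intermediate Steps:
$r{\left(z \right)} = 11 + 12 z^{2}$ ($r{\left(z \right)} = 6 \left(\left(z^{2} + z^{2}\right) + 1\right) + 5 = 6 \left(2 z^{2} + 1\right) + 5 = 6 \left(1 + 2 z^{2}\right) + 5 = \left(6 + 12 z^{2}\right) + 5 = 11 + 12 z^{2}$)
$- 148 r{\left(6 \right)} - 73 = - 148 \left(11 + 12 \cdot 6^{2}\right) - 73 = - 148 \left(11 + 12 \cdot 36\right) - 73 = - 148 \left(11 + 432\right) - 73 = \left(-148\right) 443 - 73 = -65564 - 73 = -65637$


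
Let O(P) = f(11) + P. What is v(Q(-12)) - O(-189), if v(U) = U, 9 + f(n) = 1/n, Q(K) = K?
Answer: 2045/11 ≈ 185.91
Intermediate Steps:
f(n) = -9 + 1/n
O(P) = -98/11 + P (O(P) = (-9 + 1/11) + P = -98/11 + P)
v(Q(-12)) - O(-189) = -12 - (-98/11 - 189) = -12 - 1*(-2177/11) = -12 + 2177/11 = 2045/11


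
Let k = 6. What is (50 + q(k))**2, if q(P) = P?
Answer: 3136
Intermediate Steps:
(50 + q(k))**2 = (50 + 6)**2 = 56**2 = 3136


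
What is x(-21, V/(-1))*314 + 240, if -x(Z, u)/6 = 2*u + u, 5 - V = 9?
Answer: -22368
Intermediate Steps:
V = -4 (V = 5 - 1*9 = 5 - 9 = -4)
x(Z, u) = -18*u (x(Z, u) = -6*(2*u + u) = -18*u)
x(-21, V/(-1))*314 + 240 = -(-72)/(-1)*314 + 240 = -(-72)*(-1)*314 + 240 = -18*4*314 + 240 = -72*314 + 240 = -22608 + 240 = -22368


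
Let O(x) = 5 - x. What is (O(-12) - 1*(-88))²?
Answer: 11025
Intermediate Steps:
(O(-12) - 1*(-88))² = ((5 - 1*(-12)) - 1*(-88))² = ((5 + 12) + 88)² = (17 + 88)² = 105² = 11025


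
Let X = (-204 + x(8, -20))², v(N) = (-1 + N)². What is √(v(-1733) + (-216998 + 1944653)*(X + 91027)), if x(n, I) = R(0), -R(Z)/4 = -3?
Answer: √220954532361 ≈ 4.7006e+5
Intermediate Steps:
R(Z) = 12 (R(Z) = -4*(-3) = 12)
x(n, I) = 12
X = 36864 (X = (-204 + 12)² = (-192)² = 36864)
√(v(-1733) + (-216998 + 1944653)*(X + 91027)) = √((-1 - 1733)² + (-216998 + 1944653)*(36864 + 91027)) = √((-1734)² + 1727655*127891) = √(3006756 + 220951525605) = √220954532361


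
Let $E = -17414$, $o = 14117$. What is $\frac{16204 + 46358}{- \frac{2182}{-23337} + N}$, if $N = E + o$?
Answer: $- \frac{1460009394}{76939907} \approx -18.976$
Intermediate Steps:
$N = -3297$ ($N = -17414 + 14117 = -3297$)
$\frac{16204 + 46358}{- \frac{2182}{-23337} + N} = \frac{16204 + 46358}{- \frac{2182}{-23337} - 3297} = \frac{62562}{\left(-2182\right) \left(- \frac{1}{23337}\right) - 3297} = \frac{62562}{\frac{2182}{23337} - 3297} = \frac{62562}{- \frac{76939907}{23337}} = 62562 \left(- \frac{23337}{76939907}\right) = - \frac{1460009394}{76939907}$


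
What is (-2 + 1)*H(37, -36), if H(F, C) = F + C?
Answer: -1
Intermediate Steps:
H(F, C) = C + F
(-2 + 1)*H(37, -36) = (-2 + 1)*(-36 + 37) = -1*1 = -1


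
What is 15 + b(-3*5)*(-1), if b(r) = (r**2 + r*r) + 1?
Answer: -436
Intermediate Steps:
b(r) = 1 + 2*r**2 (b(r) = (r**2 + r**2) + 1 = 2*r**2 + 1 = 1 + 2*r**2)
15 + b(-3*5)*(-1) = 15 + (1 + 2*(-3*5)**2)*(-1) = 15 + (1 + 2*(-15)**2)*(-1) = 15 + (1 + 2*225)*(-1) = 15 + (1 + 450)*(-1) = 15 + 451*(-1) = 15 - 451 = -436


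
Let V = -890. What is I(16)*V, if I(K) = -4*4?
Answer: 14240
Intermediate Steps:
I(K) = -16
I(16)*V = -16*(-890) = 14240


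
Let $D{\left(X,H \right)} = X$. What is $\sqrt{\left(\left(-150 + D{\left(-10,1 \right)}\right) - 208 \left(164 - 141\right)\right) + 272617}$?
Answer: $\sqrt{267673} \approx 517.37$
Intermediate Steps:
$\sqrt{\left(\left(-150 + D{\left(-10,1 \right)}\right) - 208 \left(164 - 141\right)\right) + 272617} = \sqrt{\left(\left(-150 - 10\right) - 208 \left(164 - 141\right)\right) + 272617} = \sqrt{\left(-160 - 208 \left(164 - 141\right)\right) + 272617} = \sqrt{\left(-160 - 4784\right) + 272617} = \sqrt{-4944 + 272617} = \sqrt{267673}$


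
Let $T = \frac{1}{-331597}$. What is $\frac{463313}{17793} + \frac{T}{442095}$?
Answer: $\frac{22640156644875334}{869469035365665} \approx 26.039$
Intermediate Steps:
$T = - \frac{1}{331597} \approx -3.0157 \cdot 10^{-6}$
$\frac{463313}{17793} + \frac{T}{442095} = \frac{463313}{17793} - \frac{1}{331597 \cdot 442095} = 463313 \cdot \frac{1}{17793} - \frac{1}{146597375715} = \frac{463313}{17793} - \frac{1}{146597375715} = \frac{22640156644875334}{869469035365665}$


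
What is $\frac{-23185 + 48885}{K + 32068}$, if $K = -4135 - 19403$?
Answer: $\frac{2570}{853} \approx 3.0129$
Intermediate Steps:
$K = -23538$
$\frac{-23185 + 48885}{K + 32068} = \frac{-23185 + 48885}{-23538 + 32068} = \frac{25700}{8530} = 25700 \cdot \frac{1}{8530} = \frac{2570}{853}$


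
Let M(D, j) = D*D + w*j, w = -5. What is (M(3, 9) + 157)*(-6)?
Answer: -726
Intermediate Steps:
M(D, j) = D² - 5*j (M(D, j) = D*D - 5*j = D² - 5*j)
(M(3, 9) + 157)*(-6) = ((3² - 5*9) + 157)*(-6) = ((9 - 45) + 157)*(-6) = (-36 + 157)*(-6) = 121*(-6) = -726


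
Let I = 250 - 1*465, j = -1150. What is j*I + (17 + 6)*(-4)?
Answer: 247158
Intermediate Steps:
I = -215 (I = 250 - 465 = -215)
j*I + (17 + 6)*(-4) = -1150*(-215) + (17 + 6)*(-4) = 247250 + 23*(-4) = 247250 - 92 = 247158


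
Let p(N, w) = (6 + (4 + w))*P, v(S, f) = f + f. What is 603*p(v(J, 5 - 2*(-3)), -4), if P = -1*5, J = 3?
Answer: -18090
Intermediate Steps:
P = -5
v(S, f) = 2*f
p(N, w) = -50 - 5*w (p(N, w) = (6 + (4 + w))*(-5) = (10 + w)*(-5) = -50 - 5*w)
603*p(v(J, 5 - 2*(-3)), -4) = 603*(-50 - 5*(-4)) = 603*(-50 + 20) = 603*(-30) = -18090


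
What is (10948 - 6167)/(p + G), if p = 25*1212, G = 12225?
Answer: 683/6075 ≈ 0.11243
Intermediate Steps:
p = 30300
(10948 - 6167)/(p + G) = (10948 - 6167)/(30300 + 12225) = 4781/42525 = 4781*(1/42525) = 683/6075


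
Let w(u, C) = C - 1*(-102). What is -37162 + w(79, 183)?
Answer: -36877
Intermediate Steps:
w(u, C) = 102 + C (w(u, C) = C + 102 = 102 + C)
-37162 + w(79, 183) = -37162 + (102 + 183) = -37162 + 285 = -36877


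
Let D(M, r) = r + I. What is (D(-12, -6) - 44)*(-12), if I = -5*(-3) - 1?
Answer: 432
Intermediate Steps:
I = 14 (I = 15 - 1 = 14)
D(M, r) = 14 + r (D(M, r) = r + 14 = 14 + r)
(D(-12, -6) - 44)*(-12) = ((14 - 6) - 44)*(-12) = (8 - 44)*(-12) = -36*(-12) = 432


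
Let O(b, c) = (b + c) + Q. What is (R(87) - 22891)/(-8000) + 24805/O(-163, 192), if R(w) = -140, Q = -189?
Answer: -1217219/8000 ≈ -152.15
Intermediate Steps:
O(b, c) = -189 + b + c (O(b, c) = (b + c) - 189 = -189 + b + c)
(R(87) - 22891)/(-8000) + 24805/O(-163, 192) = (-140 - 22891)/(-8000) + 24805/(-189 - 163 + 192) = -23031*(-1/8000) + 24805/(-160) = 23031/8000 + 24805*(-1/160) = 23031/8000 - 4961/32 = -1217219/8000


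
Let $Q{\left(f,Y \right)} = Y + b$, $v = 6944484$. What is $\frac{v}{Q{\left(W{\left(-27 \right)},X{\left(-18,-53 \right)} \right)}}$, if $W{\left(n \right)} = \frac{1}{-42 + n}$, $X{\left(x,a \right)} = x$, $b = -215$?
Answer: $- \frac{6944484}{233} \approx -29805.0$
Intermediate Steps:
$Q{\left(f,Y \right)} = -215 + Y$ ($Q{\left(f,Y \right)} = Y - 215 = -215 + Y$)
$\frac{v}{Q{\left(W{\left(-27 \right)},X{\left(-18,-53 \right)} \right)}} = \frac{6944484}{-215 - 18} = \frac{6944484}{-233} = 6944484 \left(- \frac{1}{233}\right) = - \frac{6944484}{233}$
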